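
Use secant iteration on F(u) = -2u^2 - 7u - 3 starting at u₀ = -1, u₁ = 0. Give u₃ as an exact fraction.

F(-1) = 2, F(0) = -3. u₂ = 0 - (-3)·(0 - (-1))/((-3) - 2) = -3/5.
F(0) = -3, F(-3/5) = 12/25. u₃ = (-3/5) - (12/25)·((-3/5) - 0)/((12/25) - (-3)) = -15/29.

-15/29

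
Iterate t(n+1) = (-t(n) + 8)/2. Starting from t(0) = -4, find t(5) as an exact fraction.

23/8

t(1) = (-(-4) + 8)/2 = 6.
t(2) = (-6 + 8)/2 = 1.
t(3) = (-1 + 8)/2 = 7/2.
t(4) = (-(7/2) + 8)/2 = 9/4.
t(5) = (-(9/4) + 8)/2 = 23/8.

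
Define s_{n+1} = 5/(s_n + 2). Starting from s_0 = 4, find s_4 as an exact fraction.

s_1 = 5/(4 + 2) = 5/6.
s_2 = 5/(5/6 + 2) = 30/17.
s_3 = 5/(30/17 + 2) = 85/64.
s_4 = 5/(85/64 + 2) = 320/213.

320/213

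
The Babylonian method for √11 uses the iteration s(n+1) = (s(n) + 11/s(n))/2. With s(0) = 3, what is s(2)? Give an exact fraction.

s(1) = (3 + 11/3)/2 = 10/3.
s(2) = (10/3 + 11/(10/3))/2 = 199/60.

199/60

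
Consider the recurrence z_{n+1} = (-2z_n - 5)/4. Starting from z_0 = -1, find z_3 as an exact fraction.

-13/16

z_1 = (-2·(-1) - 5)/4 = -3/4.
z_2 = (-2·(-3/4) - 5)/4 = -7/8.
z_3 = (-2·(-7/8) - 5)/4 = -13/16.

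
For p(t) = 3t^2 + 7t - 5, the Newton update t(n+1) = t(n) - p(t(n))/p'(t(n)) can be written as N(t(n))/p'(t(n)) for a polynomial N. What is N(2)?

p'(t) = 6t + 7.
N(t) = t·p'(t) - p(t) = t·(6t + 7) - (3t^2 + 7t - 5) = 3t^2 + 5.
N(2) = 17.

17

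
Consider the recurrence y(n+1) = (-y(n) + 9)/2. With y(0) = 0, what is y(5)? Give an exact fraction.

y(1) = (-0 + 9)/2 = 9/2.
y(2) = (-(9/2) + 9)/2 = 9/4.
y(3) = (-(9/4) + 9)/2 = 27/8.
y(4) = (-(27/8) + 9)/2 = 45/16.
y(5) = (-(45/16) + 9)/2 = 99/32.

99/32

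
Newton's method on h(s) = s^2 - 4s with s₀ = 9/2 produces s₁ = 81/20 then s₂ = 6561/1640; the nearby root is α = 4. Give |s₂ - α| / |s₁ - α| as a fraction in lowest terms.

1/82

s₁ - α = 81/20 - 4 = 1/20, so |s₁ - α| = 1/20.
s₂ - α = 6561/1640 - 4 = 1/1640, so |s₂ - α| = 1/1640.
Ratio = (1/1640) / (1/20) = 1/82.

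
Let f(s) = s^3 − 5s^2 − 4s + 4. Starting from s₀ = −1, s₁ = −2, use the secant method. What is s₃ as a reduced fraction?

−446/385

f(−1) = 2, f(−2) = −16. s₂ = (−2) − (−16)·((−2) − (−1))/((−16) − 2) = −10/9.
f(−2) = −16, f(−10/9) = 656/729. s₃ = (−10/9) − (656/729)·((−10/9) − (−2))/((656/729) − (−16)) = −446/385.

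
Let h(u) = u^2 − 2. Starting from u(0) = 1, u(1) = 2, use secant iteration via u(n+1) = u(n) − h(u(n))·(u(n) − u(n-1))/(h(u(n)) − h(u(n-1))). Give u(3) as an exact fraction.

7/5

h(1) = −1, h(2) = 2. u(2) = 2 − 2·(2 − 1)/(2 − (−1)) = 4/3.
h(2) = 2, h(4/3) = −2/9. u(3) = (4/3) − (−2/9)·((4/3) − 2)/((−2/9) − 2) = 7/5.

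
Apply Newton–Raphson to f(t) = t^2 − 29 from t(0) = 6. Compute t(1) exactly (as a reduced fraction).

f'(t) = 2t.
f(6) = 7, f'(6) = 12, so t(1) = 6 − 7/12 = 65/12.

65/12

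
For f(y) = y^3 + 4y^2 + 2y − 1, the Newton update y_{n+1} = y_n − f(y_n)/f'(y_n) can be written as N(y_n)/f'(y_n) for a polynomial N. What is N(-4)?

−63

f'(y) = 3y^2 + 8y + 2.
N(y) = y·f'(y) − f(y) = y·(3y^2 + 8y + 2) − (y^3 + 4y^2 + 2y − 1) = 2y^3 + 4y^2 + 1.
N(-4) = −63.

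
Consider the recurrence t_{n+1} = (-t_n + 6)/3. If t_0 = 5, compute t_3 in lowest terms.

t_1 = (-5 + 6)/3 = 1/3.
t_2 = (-(1/3) + 6)/3 = 17/9.
t_3 = (-(17/9) + 6)/3 = 37/27.

37/27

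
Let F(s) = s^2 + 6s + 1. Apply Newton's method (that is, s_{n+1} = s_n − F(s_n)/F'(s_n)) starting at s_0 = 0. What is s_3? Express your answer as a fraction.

F'(s) = 2s + 6.
F(0) = 1, F'(0) = 6, so s_1 = 0 − 1/6 = −1/6.
F(−1/6) = 1/36, F'(−1/6) = 17/3, so s_2 = (−1/6) − (1/36)/(17/3) = −35/204.
F(−35/204) = 1/41616, F'(−35/204) = 577/102, so s_3 = (−35/204) − (1/41616)/(577/102) = −40391/235416.

−40391/235416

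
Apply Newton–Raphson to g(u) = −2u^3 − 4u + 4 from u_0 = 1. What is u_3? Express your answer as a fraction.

g'(u) = −6u^2 − 4.
g(1) = −2, g'(1) = −10, so u_1 = 1 − (−2)/(−10) = 4/5.
g(4/5) = −28/125, g'(4/5) = −196/25, so u_2 = (4/5) − (−28/125)/(−196/25) = 27/35.
g(27/35) = −166/42875, g'(27/35) = −9274/1225, so u_3 = (27/35) − (−166/42875)/(−9274/1225) = 125116/162295.

125116/162295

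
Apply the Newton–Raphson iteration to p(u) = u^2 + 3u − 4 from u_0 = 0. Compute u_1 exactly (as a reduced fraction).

4/3

p'(u) = 2u + 3.
p(0) = −4, p'(0) = 3, so u_1 = 0 − (−4)/3 = 4/3.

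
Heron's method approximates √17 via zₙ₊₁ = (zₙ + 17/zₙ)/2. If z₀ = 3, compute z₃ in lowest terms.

z₁ = (3 + 17/3)/2 = 13/3.
z₂ = (13/3 + 17/(13/3))/2 = 161/39.
z₃ = (161/39 + 17/(161/39))/2 = 25889/6279.

25889/6279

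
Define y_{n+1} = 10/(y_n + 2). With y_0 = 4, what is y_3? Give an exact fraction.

y_1 = 10/(4 + 2) = 5/3.
y_2 = 10/(5/3 + 2) = 30/11.
y_3 = 10/(30/11 + 2) = 55/26.

55/26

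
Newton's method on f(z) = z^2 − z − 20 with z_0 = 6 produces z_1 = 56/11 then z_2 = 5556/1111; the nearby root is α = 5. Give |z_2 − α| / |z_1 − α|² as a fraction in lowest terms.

11/101

z_1 − α = 56/11 − 5 = 1/11, so |z_1 − α| = 1/11.
z_2 − α = 5556/1111 − 5 = 1/1111, so |z_2 − α| = 1/1111.
|z_1 − α|² = 1/121.
Ratio = (1/1111) / (1/121) = 11/101.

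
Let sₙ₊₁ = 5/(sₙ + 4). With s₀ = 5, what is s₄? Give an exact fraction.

1045/1041

s₁ = 5/(5 + 4) = 5/9.
s₂ = 5/(5/9 + 4) = 45/41.
s₃ = 5/(45/41 + 4) = 205/209.
s₄ = 5/(205/209 + 4) = 1045/1041.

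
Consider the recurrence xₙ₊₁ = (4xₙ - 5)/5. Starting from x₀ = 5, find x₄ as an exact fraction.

x₁ = (4·5 - 5)/5 = 3.
x₂ = (4·3 - 5)/5 = 7/5.
x₃ = (4·(7/5) - 5)/5 = 3/25.
x₄ = (4·(3/25) - 5)/5 = -113/125.

-113/125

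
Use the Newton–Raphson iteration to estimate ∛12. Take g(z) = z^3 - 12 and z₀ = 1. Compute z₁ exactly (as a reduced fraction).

g'(z) = 3z^2.
g(1) = -11, g'(1) = 3, so z₁ = 1 - (-11)/3 = 14/3.

14/3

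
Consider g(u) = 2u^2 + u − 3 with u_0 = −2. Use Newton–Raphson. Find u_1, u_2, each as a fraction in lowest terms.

g'(u) = 4u + 1.
g(−2) = 3, g'(−2) = −7, so u_1 = (−2) − 3/(−7) = −11/7.
g(−11/7) = 18/49, g'(−11/7) = −37/7, so u_2 = (−11/7) − (18/49)/(−37/7) = −389/259.

u_1 = −11/7, u_2 = −389/259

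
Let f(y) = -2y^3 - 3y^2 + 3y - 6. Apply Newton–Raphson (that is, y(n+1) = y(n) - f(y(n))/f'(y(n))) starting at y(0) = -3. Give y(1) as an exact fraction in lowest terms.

-29/11

f'(y) = -6y^2 - 6y + 3.
f(-3) = 12, f'(-3) = -33, so y(1) = (-3) - 12/(-33) = -29/11.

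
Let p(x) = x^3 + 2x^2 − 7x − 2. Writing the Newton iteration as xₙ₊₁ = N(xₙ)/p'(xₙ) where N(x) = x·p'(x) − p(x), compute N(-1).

2

p'(x) = 3x^2 + 4x − 7.
N(x) = x·p'(x) − p(x) = x·(3x^2 + 4x − 7) − (x^3 + 2x^2 − 7x − 2) = 2x^3 + 2x^2 + 2.
N(-1) = 2.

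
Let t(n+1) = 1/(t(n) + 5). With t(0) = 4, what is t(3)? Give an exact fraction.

t(1) = 1/(4 + 5) = 1/9.
t(2) = 1/(1/9 + 5) = 9/46.
t(3) = 1/(9/46 + 5) = 46/239.

46/239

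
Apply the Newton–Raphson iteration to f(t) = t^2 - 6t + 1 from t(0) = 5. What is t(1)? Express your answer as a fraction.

f'(t) = 2t - 6.
f(5) = -4, f'(5) = 4, so t(1) = 5 - (-4)/4 = 6.

6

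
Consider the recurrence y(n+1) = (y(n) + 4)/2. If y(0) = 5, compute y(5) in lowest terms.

129/32

y(1) = (5 + 4)/2 = 9/2.
y(2) = ((9/2) + 4)/2 = 17/4.
y(3) = ((17/4) + 4)/2 = 33/8.
y(4) = ((33/8) + 4)/2 = 65/16.
y(5) = ((65/16) + 4)/2 = 129/32.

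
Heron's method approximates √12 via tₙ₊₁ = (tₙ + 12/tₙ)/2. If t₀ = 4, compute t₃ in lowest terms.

t₁ = (4 + 12/4)/2 = 7/2.
t₂ = (7/2 + 12/(7/2))/2 = 97/28.
t₃ = (97/28 + 12/(97/28))/2 = 18817/5432.

18817/5432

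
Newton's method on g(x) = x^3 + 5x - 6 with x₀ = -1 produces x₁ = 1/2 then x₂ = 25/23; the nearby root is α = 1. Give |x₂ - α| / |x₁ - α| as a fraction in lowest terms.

x₁ - α = 1/2 - 1 = -1/2, so |x₁ - α| = 1/2.
x₂ - α = 25/23 - 1 = 2/23, so |x₂ - α| = 2/23.
Ratio = (2/23) / (1/2) = 4/23.

4/23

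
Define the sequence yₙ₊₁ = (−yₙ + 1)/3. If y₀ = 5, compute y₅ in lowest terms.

y₁ = (−5 + 1)/3 = −4/3.
y₂ = (−(−4/3) + 1)/3 = 7/9.
y₃ = (−(7/9) + 1)/3 = 2/27.
y₄ = (−(2/27) + 1)/3 = 25/81.
y₅ = (−(25/81) + 1)/3 = 56/243.

56/243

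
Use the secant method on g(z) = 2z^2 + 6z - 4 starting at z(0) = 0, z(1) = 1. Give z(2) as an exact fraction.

1/2

g(0) = -4, g(1) = 4. z(2) = 1 - 4·(1 - 0)/(4 - (-4)) = 1/2.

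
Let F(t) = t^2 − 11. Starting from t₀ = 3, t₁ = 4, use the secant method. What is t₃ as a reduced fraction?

F(3) = −2, F(4) = 5. t₂ = 4 − 5·(4 − 3)/(5 − (−2)) = 23/7.
F(4) = 5, F(23/7) = −10/49. t₃ = (23/7) − (−10/49)·((23/7) − 4)/((−10/49) − 5) = 169/51.

169/51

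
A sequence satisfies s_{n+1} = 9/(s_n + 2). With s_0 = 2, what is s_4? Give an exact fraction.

630/293

s_1 = 9/(2 + 2) = 9/4.
s_2 = 9/(9/4 + 2) = 36/17.
s_3 = 9/(36/17 + 2) = 153/70.
s_4 = 9/(153/70 + 2) = 630/293.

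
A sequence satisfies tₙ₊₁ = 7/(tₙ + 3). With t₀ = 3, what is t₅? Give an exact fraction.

t₁ = 7/(3 + 3) = 7/6.
t₂ = 7/(7/6 + 3) = 42/25.
t₃ = 7/(42/25 + 3) = 175/117.
t₄ = 7/(175/117 + 3) = 819/526.
t₅ = 7/(819/526 + 3) = 3682/2397.

3682/2397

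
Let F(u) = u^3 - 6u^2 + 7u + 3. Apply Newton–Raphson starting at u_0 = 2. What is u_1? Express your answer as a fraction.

11/5

F'(u) = 3u^2 - 12u + 7.
F(2) = 1, F'(2) = -5, so u_1 = 2 - 1/(-5) = 11/5.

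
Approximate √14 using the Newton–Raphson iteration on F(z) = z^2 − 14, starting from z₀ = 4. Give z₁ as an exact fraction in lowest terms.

15/4

F'(z) = 2z.
F(4) = 2, F'(4) = 8, so z₁ = 4 − 2/8 = 15/4.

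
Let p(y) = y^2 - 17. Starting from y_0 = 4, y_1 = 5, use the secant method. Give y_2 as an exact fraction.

37/9

p(4) = -1, p(5) = 8. y_2 = 5 - 8·(5 - 4)/(8 - (-1)) = 37/9.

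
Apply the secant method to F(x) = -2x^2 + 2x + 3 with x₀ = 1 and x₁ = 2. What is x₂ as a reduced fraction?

F(1) = 3, F(2) = -1. x₂ = 2 - (-1)·(2 - 1)/((-1) - 3) = 7/4.

7/4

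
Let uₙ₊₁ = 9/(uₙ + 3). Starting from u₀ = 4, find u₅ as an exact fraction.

u₁ = 9/(4 + 3) = 9/7.
u₂ = 9/(9/7 + 3) = 21/10.
u₃ = 9/(21/10 + 3) = 30/17.
u₄ = 9/(30/17 + 3) = 17/9.
u₅ = 9/(17/9 + 3) = 81/44.

81/44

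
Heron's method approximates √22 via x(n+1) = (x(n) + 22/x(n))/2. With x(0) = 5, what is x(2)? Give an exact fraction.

4409/940

x(1) = (5 + 22/5)/2 = 47/10.
x(2) = (47/10 + 22/(47/10))/2 = 4409/940.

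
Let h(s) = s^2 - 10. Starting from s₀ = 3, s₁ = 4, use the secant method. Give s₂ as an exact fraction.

22/7

h(3) = -1, h(4) = 6. s₂ = 4 - 6·(4 - 3)/(6 - (-1)) = 22/7.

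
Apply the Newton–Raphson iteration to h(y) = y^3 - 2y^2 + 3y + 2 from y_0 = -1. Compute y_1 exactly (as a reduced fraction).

-3/5

h'(y) = 3y^2 - 4y + 3.
h(-1) = -4, h'(-1) = 10, so y_1 = (-1) - (-4)/10 = -3/5.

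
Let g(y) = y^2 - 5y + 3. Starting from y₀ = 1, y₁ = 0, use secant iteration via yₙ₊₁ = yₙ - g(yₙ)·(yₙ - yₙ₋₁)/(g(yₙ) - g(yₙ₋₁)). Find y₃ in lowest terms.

g(1) = -1, g(0) = 3. y₂ = 0 - 3·(0 - 1)/(3 - (-1)) = 3/4.
g(0) = 3, g(3/4) = -3/16. y₃ = (3/4) - (-3/16)·((3/4) - 0)/((-3/16) - 3) = 12/17.

12/17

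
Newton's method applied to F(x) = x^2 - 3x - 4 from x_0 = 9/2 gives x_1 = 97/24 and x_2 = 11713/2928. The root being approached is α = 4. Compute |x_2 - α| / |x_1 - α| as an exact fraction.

1/122

x_1 - α = 97/24 - 4 = 1/24, so |x_1 - α| = 1/24.
x_2 - α = 11713/2928 - 4 = 1/2928, so |x_2 - α| = 1/2928.
Ratio = (1/2928) / (1/24) = 1/122.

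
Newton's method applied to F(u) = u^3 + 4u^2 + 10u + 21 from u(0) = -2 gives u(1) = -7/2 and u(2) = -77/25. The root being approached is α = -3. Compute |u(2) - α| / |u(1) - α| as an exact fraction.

4/25

u(1) - α = -7/2 - (-3) = -7/2 + 3 = -1/2, so |u(1) - α| = 1/2.
u(2) - α = -77/25 - (-3) = -77/25 + 3 = -2/25, so |u(2) - α| = 2/25.
Ratio = (2/25) / (1/2) = 4/25.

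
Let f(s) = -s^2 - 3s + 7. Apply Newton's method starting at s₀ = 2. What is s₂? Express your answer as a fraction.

f'(s) = -2s - 3.
f(2) = -3, f'(2) = -7, so s₁ = 2 - (-3)/(-7) = 11/7.
f(11/7) = -9/49, f'(11/7) = -43/7, so s₂ = (11/7) - (-9/49)/(-43/7) = 464/301.

464/301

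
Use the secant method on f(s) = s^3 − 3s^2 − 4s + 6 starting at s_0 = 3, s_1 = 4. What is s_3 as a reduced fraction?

76/21

f(3) = −6, f(4) = 6. s_2 = 4 − 6·(4 − 3)/(6 − (−6)) = 7/2.
f(4) = 6, f(7/2) = −15/8. s_3 = (7/2) − (−15/8)·((7/2) − 4)/((−15/8) − 6) = 76/21.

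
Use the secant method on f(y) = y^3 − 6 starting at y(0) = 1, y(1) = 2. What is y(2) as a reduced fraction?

f(1) = −5, f(2) = 2. y(2) = 2 − 2·(2 − 1)/(2 − (−5)) = 12/7.

12/7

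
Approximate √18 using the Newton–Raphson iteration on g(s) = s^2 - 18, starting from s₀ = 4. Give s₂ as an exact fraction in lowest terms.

577/136

g'(s) = 2s.
g(4) = -2, g'(4) = 8, so s₁ = 4 - (-2)/8 = 17/4.
g(17/4) = 1/16, g'(17/4) = 17/2, so s₂ = (17/4) - (1/16)/(17/2) = 577/136.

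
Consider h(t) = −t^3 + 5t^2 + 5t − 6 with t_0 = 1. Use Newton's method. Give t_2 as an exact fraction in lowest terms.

h'(t) = −3t^2 + 10t + 5.
h(1) = 3, h'(1) = 12, so t_1 = 1 − 3/12 = 3/4.
h(3/4) = 9/64, h'(3/4) = 173/16, so t_2 = (3/4) − (9/64)/(173/16) = 255/346.

255/346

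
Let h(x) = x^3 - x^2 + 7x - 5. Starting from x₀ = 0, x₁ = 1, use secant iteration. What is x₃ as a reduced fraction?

135/184

h(0) = -5, h(1) = 2. x₂ = 1 - 2·(1 - 0)/(2 - (-5)) = 5/7.
h(1) = 2, h(5/7) = -50/343. x₃ = (5/7) - (-50/343)·((5/7) - 1)/((-50/343) - 2) = 135/184.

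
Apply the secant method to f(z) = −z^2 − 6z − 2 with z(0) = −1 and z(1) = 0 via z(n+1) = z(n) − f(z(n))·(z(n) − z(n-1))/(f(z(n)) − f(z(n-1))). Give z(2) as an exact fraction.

f(−1) = 3, f(0) = −2. z(2) = 0 − (−2)·(0 − (−1))/((−2) − 3) = −2/5.

−2/5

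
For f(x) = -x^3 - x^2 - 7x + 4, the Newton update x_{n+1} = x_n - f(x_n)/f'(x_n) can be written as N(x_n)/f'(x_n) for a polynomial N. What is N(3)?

-67

f'(x) = -3x^2 - 2x - 7.
N(x) = x·f'(x) - f(x) = x·(-3x^2 - 2x - 7) - (-x^3 - x^2 - 7x + 4) = -2x^3 - x^2 - 4.
N(3) = -67.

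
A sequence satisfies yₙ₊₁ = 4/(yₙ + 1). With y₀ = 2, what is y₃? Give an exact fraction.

y₁ = 4/(2 + 1) = 4/3.
y₂ = 4/(4/3 + 1) = 12/7.
y₃ = 4/(12/7 + 1) = 28/19.

28/19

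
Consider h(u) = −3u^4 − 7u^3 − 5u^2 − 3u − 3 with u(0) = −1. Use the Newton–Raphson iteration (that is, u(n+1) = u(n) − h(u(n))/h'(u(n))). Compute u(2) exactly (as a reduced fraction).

h'(u) = −12u^3 − 21u^2 − 10u − 3.
h(−1) = −1, h'(−1) = −2, so u(1) = (−1) − (−1)/(−2) = −3/2.
h(−3/2) = −21/16, h'(−3/2) = 21/4, so u(2) = (−3/2) − (−21/16)/(21/4) = −5/4.

−5/4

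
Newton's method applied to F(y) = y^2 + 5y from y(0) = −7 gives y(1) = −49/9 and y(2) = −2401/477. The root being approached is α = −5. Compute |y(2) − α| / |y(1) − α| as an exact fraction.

y(1) − α = −49/9 − (−5) = −49/9 + 5 = −4/9, so |y(1) − α| = 4/9.
y(2) − α = −2401/477 − (−5) = −2401/477 + 5 = −16/477, so |y(2) − α| = 16/477.
Ratio = (16/477) / (4/9) = 4/53.

4/53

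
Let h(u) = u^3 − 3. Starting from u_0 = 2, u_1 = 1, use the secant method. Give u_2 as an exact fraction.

h(2) = 5, h(1) = −2. u_2 = 1 − (−2)·(1 − 2)/((−2) − 5) = 9/7.

9/7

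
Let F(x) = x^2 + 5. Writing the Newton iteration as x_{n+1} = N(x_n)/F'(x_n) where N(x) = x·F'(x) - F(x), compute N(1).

F'(x) = 2x.
N(x) = x·F'(x) - F(x) = x·(2x) - (x^2 + 5) = x^2 - 5.
N(1) = -4.

-4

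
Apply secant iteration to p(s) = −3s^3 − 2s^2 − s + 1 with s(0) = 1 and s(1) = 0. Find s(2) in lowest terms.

1/6

p(1) = −5, p(0) = 1. s(2) = 0 − 1·(0 − 1)/(1 − (−5)) = 1/6.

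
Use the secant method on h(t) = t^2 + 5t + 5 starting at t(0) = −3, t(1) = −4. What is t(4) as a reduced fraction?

−76/21

h(−3) = −1, h(−4) = 1. t(2) = (−4) − 1·((−4) − (−3))/(1 − (−1)) = −7/2.
h(−4) = 1, h(−7/2) = −1/4. t(3) = (−7/2) − (−1/4)·((−7/2) − (−4))/((−1/4) − 1) = −18/5.
h(−7/2) = −1/4, h(−18/5) = −1/25. t(4) = (−18/5) − (−1/25)·((−18/5) − (−7/2))/((−1/25) − (−1/4)) = −76/21.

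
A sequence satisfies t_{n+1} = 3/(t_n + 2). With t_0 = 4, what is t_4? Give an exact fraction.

t_1 = 3/(4 + 2) = 1/2.
t_2 = 3/(1/2 + 2) = 6/5.
t_3 = 3/(6/5 + 2) = 15/16.
t_4 = 3/(15/16 + 2) = 48/47.

48/47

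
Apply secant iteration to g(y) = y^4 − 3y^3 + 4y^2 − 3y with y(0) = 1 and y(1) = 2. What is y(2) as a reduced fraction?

g(1) = −1, g(2) = 2. y(2) = 2 − 2·(2 − 1)/(2 − (−1)) = 4/3.

4/3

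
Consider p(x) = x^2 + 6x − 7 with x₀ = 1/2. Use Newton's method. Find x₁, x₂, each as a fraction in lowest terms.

x₁ = 29/28, x₂ = 6329/6328

p'(x) = 2x + 6.
p(1/2) = −15/4, p'(1/2) = 7, so x₁ = (1/2) − (−15/4)/7 = 29/28.
p(29/28) = 225/784, p'(29/28) = 113/14, so x₂ = (29/28) − (225/784)/(113/14) = 6329/6328.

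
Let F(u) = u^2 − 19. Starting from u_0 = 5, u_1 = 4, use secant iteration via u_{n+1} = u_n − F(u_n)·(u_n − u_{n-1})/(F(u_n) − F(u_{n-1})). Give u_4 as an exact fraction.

F(5) = 6, F(4) = −3. u_2 = 4 − (−3)·(4 − 5)/((−3) − 6) = 13/3.
F(4) = −3, F(13/3) = −2/9. u_3 = (13/3) − (−2/9)·((13/3) − 4)/((−2/9) − (−3)) = 109/25.
F(13/3) = −2/9, F(109/25) = 6/625. u_4 = (109/25) − (6/625)·((109/25) − (13/3))/((6/625) − (−2/9)) = 1421/326.

1421/326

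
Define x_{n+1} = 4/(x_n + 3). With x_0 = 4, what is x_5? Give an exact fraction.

x_1 = 4/(4 + 3) = 4/7.
x_2 = 4/(4/7 + 3) = 28/25.
x_3 = 4/(28/25 + 3) = 100/103.
x_4 = 4/(100/103 + 3) = 412/409.
x_5 = 4/(412/409 + 3) = 1636/1639.

1636/1639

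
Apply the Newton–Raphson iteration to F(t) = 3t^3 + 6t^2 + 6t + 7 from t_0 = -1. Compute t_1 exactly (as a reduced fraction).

F'(t) = 9t^2 + 12t + 6.
F(-1) = 4, F'(-1) = 3, so t_1 = (-1) - 4/3 = -7/3.

-7/3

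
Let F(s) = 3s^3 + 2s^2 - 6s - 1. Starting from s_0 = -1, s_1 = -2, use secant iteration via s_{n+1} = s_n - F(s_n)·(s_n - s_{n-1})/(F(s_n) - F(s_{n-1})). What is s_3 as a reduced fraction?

F(-1) = 4, F(-2) = -5. s_2 = (-2) - (-5)·((-2) - (-1))/((-5) - 4) = -13/9.
F(-2) = -5, F(-13/9) = 680/243. s_3 = (-13/9) - (680/243)·((-13/9) - (-2))/((680/243) - (-5)) = -623/379.

-623/379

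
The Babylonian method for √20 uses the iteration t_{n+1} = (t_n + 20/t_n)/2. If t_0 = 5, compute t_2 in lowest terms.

161/36

t_1 = (5 + 20/5)/2 = 9/2.
t_2 = (9/2 + 20/(9/2))/2 = 161/36.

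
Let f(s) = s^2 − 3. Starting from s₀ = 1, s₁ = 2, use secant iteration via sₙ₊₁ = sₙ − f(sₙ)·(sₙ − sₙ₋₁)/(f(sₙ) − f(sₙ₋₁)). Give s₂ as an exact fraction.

5/3

f(1) = −2, f(2) = 1. s₂ = 2 − 1·(2 − 1)/(1 − (−2)) = 5/3.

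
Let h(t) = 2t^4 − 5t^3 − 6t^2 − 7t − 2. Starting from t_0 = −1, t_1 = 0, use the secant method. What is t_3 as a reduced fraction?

−64/187

h(−1) = 6, h(0) = −2. t_2 = 0 − (−2)·(0 − (−1))/((−2) − 6) = −1/4.
h(0) = −2, h(−1/4) = −69/128. t_3 = (−1/4) − (−69/128)·((−1/4) − 0)/((−69/128) − (−2)) = −64/187.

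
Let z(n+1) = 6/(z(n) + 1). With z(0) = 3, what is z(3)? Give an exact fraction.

30/17

z(1) = 6/(3 + 1) = 3/2.
z(2) = 6/(3/2 + 1) = 12/5.
z(3) = 6/(12/5 + 1) = 30/17.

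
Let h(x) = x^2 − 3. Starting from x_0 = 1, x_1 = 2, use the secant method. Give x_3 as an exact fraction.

h(1) = −2, h(2) = 1. x_2 = 2 − 1·(2 − 1)/(1 − (−2)) = 5/3.
h(2) = 1, h(5/3) = −2/9. x_3 = (5/3) − (−2/9)·((5/3) − 2)/((−2/9) − 1) = 19/11.

19/11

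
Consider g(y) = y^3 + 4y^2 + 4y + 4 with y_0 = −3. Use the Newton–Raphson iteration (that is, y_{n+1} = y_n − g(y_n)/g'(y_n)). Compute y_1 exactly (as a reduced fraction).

−22/7

g'(y) = 3y^2 + 8y + 4.
g(−3) = 1, g'(−3) = 7, so y_1 = (−3) − 1/7 = −22/7.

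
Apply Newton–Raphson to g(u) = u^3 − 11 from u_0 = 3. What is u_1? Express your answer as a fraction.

65/27

g'(u) = 3u^2.
g(3) = 16, g'(3) = 27, so u_1 = 3 − 16/27 = 65/27.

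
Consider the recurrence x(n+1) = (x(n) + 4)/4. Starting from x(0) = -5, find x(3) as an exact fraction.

79/64

x(1) = ((-5) + 4)/4 = -1/4.
x(2) = ((-1/4) + 4)/4 = 15/16.
x(3) = ((15/16) + 4)/4 = 79/64.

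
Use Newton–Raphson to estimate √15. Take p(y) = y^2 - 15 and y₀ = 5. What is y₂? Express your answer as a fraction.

p'(y) = 2y.
p(5) = 10, p'(5) = 10, so y₁ = 5 - 10/10 = 4.
p(4) = 1, p'(4) = 8, so y₂ = 4 - 1/8 = 31/8.

31/8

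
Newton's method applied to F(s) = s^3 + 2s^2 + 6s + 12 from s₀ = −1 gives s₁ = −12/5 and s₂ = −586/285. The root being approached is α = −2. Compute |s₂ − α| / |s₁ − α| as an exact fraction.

s₁ − α = −12/5 − (−2) = −12/5 + 2 = −2/5, so |s₁ − α| = 2/5.
s₂ − α = −586/285 − (−2) = −586/285 + 2 = −16/285, so |s₂ − α| = 16/285.
Ratio = (16/285) / (2/5) = 8/57.

8/57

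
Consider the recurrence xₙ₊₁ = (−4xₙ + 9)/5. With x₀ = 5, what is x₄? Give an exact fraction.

1649/625

x₁ = (−4·5 + 9)/5 = −11/5.
x₂ = (−4·(−11/5) + 9)/5 = 89/25.
x₃ = (−4·(89/25) + 9)/5 = −131/125.
x₄ = (−4·(−131/125) + 9)/5 = 1649/625.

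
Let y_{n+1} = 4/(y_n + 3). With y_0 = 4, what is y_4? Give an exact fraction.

y_1 = 4/(4 + 3) = 4/7.
y_2 = 4/(4/7 + 3) = 28/25.
y_3 = 4/(28/25 + 3) = 100/103.
y_4 = 4/(100/103 + 3) = 412/409.

412/409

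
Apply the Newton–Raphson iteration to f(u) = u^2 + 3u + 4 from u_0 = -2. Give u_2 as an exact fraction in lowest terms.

-4/3

f'(u) = 2u + 3.
f(-2) = 2, f'(-2) = -1, so u_1 = (-2) - 2/(-1) = 0.
f(0) = 4, f'(0) = 3, so u_2 = 0 - 4/3 = -4/3.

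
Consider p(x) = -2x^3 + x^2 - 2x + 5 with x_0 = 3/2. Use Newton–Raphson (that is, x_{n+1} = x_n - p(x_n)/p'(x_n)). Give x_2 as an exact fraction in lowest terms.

p'(x) = -6x^2 + 2x - 2.
p(3/2) = -5/2, p'(3/2) = -25/2, so x_1 = (3/2) - (-5/2)/(-25/2) = 13/10.
p(13/10) = -38/125, p'(13/10) = -477/50, so x_2 = (13/10) - (-38/125)/(-477/50) = 6049/4770.

6049/4770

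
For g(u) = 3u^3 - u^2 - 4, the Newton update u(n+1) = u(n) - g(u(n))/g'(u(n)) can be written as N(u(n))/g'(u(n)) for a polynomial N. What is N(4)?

372

g'(u) = 9u^2 - 2u.
N(u) = u·g'(u) - g(u) = u·(9u^2 - 2u) - (3u^3 - u^2 - 4) = 6u^3 - u^2 + 4.
N(4) = 372.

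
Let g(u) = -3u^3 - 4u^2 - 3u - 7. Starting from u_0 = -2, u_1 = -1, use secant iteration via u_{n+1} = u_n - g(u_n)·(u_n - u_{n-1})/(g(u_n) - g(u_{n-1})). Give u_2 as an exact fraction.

g(-2) = 7, g(-1) = -5. u_2 = (-1) - (-5)·((-1) - (-2))/((-5) - 7) = -17/12.

-17/12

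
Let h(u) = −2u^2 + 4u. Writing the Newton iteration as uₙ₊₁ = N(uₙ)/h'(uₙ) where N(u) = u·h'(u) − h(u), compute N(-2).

−8

h'(u) = −4u + 4.
N(u) = u·h'(u) − h(u) = u·(−4u + 4) − (−2u^2 + 4u) = −2u^2.
N(-2) = −8.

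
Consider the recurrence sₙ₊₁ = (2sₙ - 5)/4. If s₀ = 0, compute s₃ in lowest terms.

-35/16

s₁ = (2·0 - 5)/4 = -5/4.
s₂ = (2·(-5/4) - 5)/4 = -15/8.
s₃ = (2·(-15/8) - 5)/4 = -35/16.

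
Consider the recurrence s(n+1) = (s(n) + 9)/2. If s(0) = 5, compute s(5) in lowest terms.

71/8

s(1) = (5 + 9)/2 = 7.
s(2) = (7 + 9)/2 = 8.
s(3) = (8 + 9)/2 = 17/2.
s(4) = ((17/2) + 9)/2 = 35/4.
s(5) = ((35/4) + 9)/2 = 71/8.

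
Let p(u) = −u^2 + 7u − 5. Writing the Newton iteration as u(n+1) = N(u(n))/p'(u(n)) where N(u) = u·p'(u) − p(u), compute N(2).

1

p'(u) = −2u + 7.
N(u) = u·p'(u) − p(u) = u·(−2u + 7) − (−u^2 + 7u − 5) = −u^2 + 5.
N(2) = 1.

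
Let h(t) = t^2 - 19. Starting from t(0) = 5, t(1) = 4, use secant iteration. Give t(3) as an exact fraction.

h(5) = 6, h(4) = -3. t(2) = 4 - (-3)·(4 - 5)/((-3) - 6) = 13/3.
h(4) = -3, h(13/3) = -2/9. t(3) = (13/3) - (-2/9)·((13/3) - 4)/((-2/9) - (-3)) = 109/25.

109/25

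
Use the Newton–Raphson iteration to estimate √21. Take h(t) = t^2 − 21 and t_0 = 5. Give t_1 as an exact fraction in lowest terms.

h'(t) = 2t.
h(5) = 4, h'(5) = 10, so t_1 = 5 − 4/10 = 23/5.

23/5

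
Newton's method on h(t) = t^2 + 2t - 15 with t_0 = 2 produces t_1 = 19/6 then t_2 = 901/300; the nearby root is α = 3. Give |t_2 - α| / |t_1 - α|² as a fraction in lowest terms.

3/25

t_1 - α = 19/6 - 3 = 1/6, so |t_1 - α| = 1/6.
t_2 - α = 901/300 - 3 = 1/300, so |t_2 - α| = 1/300.
|t_1 - α|² = 1/36.
Ratio = (1/300) / (1/36) = 3/25.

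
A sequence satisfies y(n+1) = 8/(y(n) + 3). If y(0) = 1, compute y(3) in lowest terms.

40/23

y(1) = 8/(1 + 3) = 2.
y(2) = 8/(2 + 3) = 8/5.
y(3) = 8/(8/5 + 3) = 40/23.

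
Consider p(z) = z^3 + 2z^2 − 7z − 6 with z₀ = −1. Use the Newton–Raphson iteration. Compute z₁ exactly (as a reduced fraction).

−3/4

p'(z) = 3z^2 + 4z − 7.
p(−1) = 2, p'(−1) = −8, so z₁ = (−1) − 2/(−8) = −3/4.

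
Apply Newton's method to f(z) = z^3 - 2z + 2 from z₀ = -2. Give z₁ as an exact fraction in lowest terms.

-9/5

f'(z) = 3z^2 - 2.
f(-2) = -2, f'(-2) = 10, so z₁ = (-2) - (-2)/10 = -9/5.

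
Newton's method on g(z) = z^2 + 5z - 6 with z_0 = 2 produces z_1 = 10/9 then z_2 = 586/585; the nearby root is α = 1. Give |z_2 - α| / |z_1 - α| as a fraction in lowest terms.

1/65

z_1 - α = 10/9 - 1 = 1/9, so |z_1 - α| = 1/9.
z_2 - α = 586/585 - 1 = 1/585, so |z_2 - α| = 1/585.
Ratio = (1/585) / (1/9) = 1/65.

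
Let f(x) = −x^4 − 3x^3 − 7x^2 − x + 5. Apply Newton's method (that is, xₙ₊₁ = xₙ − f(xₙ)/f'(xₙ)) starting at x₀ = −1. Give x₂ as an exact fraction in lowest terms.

−41459/37088

f'(x) = −4x^3 − 9x^2 − 14x − 1.
f(−1) = 1, f'(−1) = 8, so x₁ = (−1) − 1/8 = −9/8.
f(−9/8) = −265/4096, f'(−9/8) = 1159/128, so x₂ = (−9/8) − (−265/4096)/(1159/128) = −41459/37088.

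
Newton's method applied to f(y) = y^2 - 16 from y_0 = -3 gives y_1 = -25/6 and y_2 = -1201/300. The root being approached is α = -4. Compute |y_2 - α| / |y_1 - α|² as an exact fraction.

y_1 - α = -25/6 - (-4) = -25/6 + 4 = -1/6, so |y_1 - α| = 1/6.
y_2 - α = -1201/300 - (-4) = -1201/300 + 4 = -1/300, so |y_2 - α| = 1/300.
|y_1 - α|² = 1/36.
Ratio = (1/300) / (1/36) = 3/25.

3/25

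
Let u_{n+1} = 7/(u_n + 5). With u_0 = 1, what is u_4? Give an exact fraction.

1589/1394

u_1 = 7/(1 + 5) = 7/6.
u_2 = 7/(7/6 + 5) = 42/37.
u_3 = 7/(42/37 + 5) = 259/227.
u_4 = 7/(259/227 + 5) = 1589/1394.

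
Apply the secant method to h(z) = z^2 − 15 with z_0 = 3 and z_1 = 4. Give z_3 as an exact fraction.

213/55

h(3) = −6, h(4) = 1. z_2 = 4 − 1·(4 − 3)/(1 − (−6)) = 27/7.
h(4) = 1, h(27/7) = −6/49. z_3 = (27/7) − (−6/49)·((27/7) − 4)/((−6/49) − 1) = 213/55.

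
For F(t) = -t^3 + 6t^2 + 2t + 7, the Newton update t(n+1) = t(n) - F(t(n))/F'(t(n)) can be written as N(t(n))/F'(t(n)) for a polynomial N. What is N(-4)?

F'(t) = -3t^2 + 12t + 2.
N(t) = t·F'(t) - F(t) = t·(-3t^2 + 12t + 2) - (-t^3 + 6t^2 + 2t + 7) = -2t^3 + 6t^2 - 7.
N(-4) = 217.

217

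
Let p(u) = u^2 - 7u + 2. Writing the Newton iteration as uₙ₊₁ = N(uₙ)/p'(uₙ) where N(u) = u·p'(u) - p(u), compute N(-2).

p'(u) = 2u - 7.
N(u) = u·p'(u) - p(u) = u·(2u - 7) - (u^2 - 7u + 2) = u^2 - 2.
N(-2) = 2.

2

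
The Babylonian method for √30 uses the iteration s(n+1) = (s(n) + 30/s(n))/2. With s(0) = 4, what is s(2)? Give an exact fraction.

1009/184

s(1) = (4 + 30/4)/2 = 23/4.
s(2) = (23/4 + 30/(23/4))/2 = 1009/184.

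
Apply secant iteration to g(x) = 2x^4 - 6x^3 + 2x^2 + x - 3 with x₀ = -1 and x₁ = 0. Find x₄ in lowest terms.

-14376447/42820549

g(-1) = 6, g(0) = -3. x₂ = 0 - (-3)·(0 - (-1))/((-3) - 6) = -1/3.
g(0) = -3, g(-1/3) = -232/81. x₃ = (-1/3) - (-232/81)·((-1/3) - 0)/((-232/81) - (-3)) = -81/11.
g(-1/3) = -232/81, g(-81/11) = 122604576/14641. x₄ = (-81/11) - (122604576/14641)·((-81/11) - (-1/3))/((122604576/14641) - (-232/81)) = -14376447/42820549.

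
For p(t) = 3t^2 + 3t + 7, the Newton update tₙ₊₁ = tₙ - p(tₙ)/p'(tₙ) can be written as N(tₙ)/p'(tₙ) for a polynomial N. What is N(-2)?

5

p'(t) = 6t + 3.
N(t) = t·p'(t) - p(t) = t·(6t + 3) - (3t^2 + 3t + 7) = 3t^2 - 7.
N(-2) = 5.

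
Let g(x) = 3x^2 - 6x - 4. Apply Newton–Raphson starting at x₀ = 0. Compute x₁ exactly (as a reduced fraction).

g'(x) = 6x - 6.
g(0) = -4, g'(0) = -6, so x₁ = 0 - (-4)/(-6) = -2/3.

-2/3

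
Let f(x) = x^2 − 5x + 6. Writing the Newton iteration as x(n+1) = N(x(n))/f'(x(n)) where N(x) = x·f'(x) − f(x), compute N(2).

f'(x) = 2x − 5.
N(x) = x·f'(x) − f(x) = x·(2x − 5) − (x^2 − 5x + 6) = x^2 − 6.
N(2) = −2.

−2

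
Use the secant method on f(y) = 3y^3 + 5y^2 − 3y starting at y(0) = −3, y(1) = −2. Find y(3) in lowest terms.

−25080/11699

f(−3) = −27, f(−2) = 2. y(2) = (−2) − 2·((−2) − (−3))/(2 − (−27)) = −60/29.
f(−2) = 2, f(−60/29) = 25380/24389. y(3) = (−60/29) − (25380/24389)·((−60/29) − (−2))/((25380/24389) − 2) = −25080/11699.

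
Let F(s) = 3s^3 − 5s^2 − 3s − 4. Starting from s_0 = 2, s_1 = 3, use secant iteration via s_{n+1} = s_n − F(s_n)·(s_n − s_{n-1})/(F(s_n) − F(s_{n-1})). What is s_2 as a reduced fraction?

64/29

F(2) = −6, F(3) = 23. s_2 = 3 − 23·(3 − 2)/(23 − (−6)) = 64/29.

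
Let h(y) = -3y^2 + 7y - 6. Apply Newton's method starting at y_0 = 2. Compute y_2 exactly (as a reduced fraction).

-42/5

h'(y) = -6y + 7.
h(2) = -4, h'(2) = -5, so y_1 = 2 - (-4)/(-5) = 6/5.
h(6/5) = -48/25, h'(6/5) = -1/5, so y_2 = (6/5) - (-48/25)/(-1/5) = -42/5.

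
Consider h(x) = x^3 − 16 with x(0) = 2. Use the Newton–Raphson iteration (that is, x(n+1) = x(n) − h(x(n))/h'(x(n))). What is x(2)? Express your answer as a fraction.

h'(x) = 3x^2.
h(2) = −8, h'(2) = 12, so x(1) = 2 − (−8)/12 = 8/3.
h(8/3) = 80/27, h'(8/3) = 64/3, so x(2) = (8/3) − (80/27)/(64/3) = 91/36.

91/36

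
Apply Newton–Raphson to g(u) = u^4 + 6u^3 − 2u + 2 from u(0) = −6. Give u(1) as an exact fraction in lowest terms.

−647/109

g'(u) = 4u^3 + 18u^2 − 2.
g(−6) = 14, g'(−6) = −218, so u(1) = (−6) − 14/(−218) = −647/109.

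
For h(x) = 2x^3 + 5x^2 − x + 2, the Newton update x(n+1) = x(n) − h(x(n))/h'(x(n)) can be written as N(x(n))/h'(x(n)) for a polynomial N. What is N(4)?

334

h'(x) = 6x^2 + 10x − 1.
N(x) = x·h'(x) − h(x) = x·(6x^2 + 10x − 1) − (2x^3 + 5x^2 − x + 2) = 4x^3 + 5x^2 − 2.
N(4) = 334.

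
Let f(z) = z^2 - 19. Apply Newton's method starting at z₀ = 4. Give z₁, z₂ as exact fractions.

f'(z) = 2z.
f(4) = -3, f'(4) = 8, so z₁ = 4 - (-3)/8 = 35/8.
f(35/8) = 9/64, f'(35/8) = 35/4, so z₂ = (35/8) - (9/64)/(35/4) = 2441/560.

z₁ = 35/8, z₂ = 2441/560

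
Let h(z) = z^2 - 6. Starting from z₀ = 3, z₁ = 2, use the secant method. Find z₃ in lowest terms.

27/11

h(3) = 3, h(2) = -2. z₂ = 2 - (-2)·(2 - 3)/((-2) - 3) = 12/5.
h(2) = -2, h(12/5) = -6/25. z₃ = (12/5) - (-6/25)·((12/5) - 2)/((-6/25) - (-2)) = 27/11.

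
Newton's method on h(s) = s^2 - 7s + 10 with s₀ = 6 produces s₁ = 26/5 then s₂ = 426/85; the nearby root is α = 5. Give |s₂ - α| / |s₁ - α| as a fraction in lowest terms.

s₁ - α = 26/5 - 5 = 1/5, so |s₁ - α| = 1/5.
s₂ - α = 426/85 - 5 = 1/85, so |s₂ - α| = 1/85.
Ratio = (1/85) / (1/5) = 1/17.

1/17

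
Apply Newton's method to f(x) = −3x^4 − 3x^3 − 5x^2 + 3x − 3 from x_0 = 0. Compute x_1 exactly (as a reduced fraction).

f'(x) = −12x^3 − 9x^2 − 10x + 3.
f(0) = −3, f'(0) = 3, so x_1 = 0 − (−3)/3 = 1.

1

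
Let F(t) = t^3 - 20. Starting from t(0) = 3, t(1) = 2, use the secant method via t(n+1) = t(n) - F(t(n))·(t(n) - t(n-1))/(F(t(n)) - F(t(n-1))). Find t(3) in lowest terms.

1335/487

F(3) = 7, F(2) = -12. t(2) = 2 - (-12)·(2 - 3)/((-12) - 7) = 50/19.
F(2) = -12, F(50/19) = -12180/6859. t(3) = (50/19) - (-12180/6859)·((50/19) - 2)/((-12180/6859) - (-12)) = 1335/487.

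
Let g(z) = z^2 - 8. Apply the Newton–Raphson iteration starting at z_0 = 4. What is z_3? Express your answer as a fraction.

g'(z) = 2z.
g(4) = 8, g'(4) = 8, so z_1 = 4 - 8/8 = 3.
g(3) = 1, g'(3) = 6, so z_2 = 3 - 1/6 = 17/6.
g(17/6) = 1/36, g'(17/6) = 17/3, so z_3 = (17/6) - (1/36)/(17/3) = 577/204.

577/204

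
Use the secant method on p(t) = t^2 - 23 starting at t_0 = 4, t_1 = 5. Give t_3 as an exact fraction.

p(4) = -7, p(5) = 2. t_2 = 5 - 2·(5 - 4)/(2 - (-7)) = 43/9.
p(5) = 2, p(43/9) = -14/81. t_3 = (43/9) - (-14/81)·((43/9) - 5)/((-14/81) - 2) = 211/44.

211/44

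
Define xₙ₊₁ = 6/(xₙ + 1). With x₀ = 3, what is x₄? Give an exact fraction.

x₁ = 6/(3 + 1) = 3/2.
x₂ = 6/(3/2 + 1) = 12/5.
x₃ = 6/(12/5 + 1) = 30/17.
x₄ = 6/(30/17 + 1) = 102/47.

102/47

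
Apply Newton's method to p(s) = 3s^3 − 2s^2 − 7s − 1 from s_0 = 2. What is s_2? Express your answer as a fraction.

p'(s) = 9s^2 − 4s − 7.
p(2) = 1, p'(2) = 21, so s_1 = 2 − 1/21 = 41/21.
p(41/21) = 37/1029, p'(41/21) = 2866/147, so s_2 = (41/21) − (37/1029)/(2866/147) = 117395/60186.

117395/60186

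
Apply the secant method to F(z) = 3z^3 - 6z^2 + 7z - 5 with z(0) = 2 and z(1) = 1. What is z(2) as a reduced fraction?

11/10

F(2) = 9, F(1) = -1. z(2) = 1 - (-1)·(1 - 2)/((-1) - 9) = 11/10.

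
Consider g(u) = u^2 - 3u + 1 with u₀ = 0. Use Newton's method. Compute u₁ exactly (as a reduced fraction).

1/3

g'(u) = 2u - 3.
g(0) = 1, g'(0) = -3, so u₁ = 0 - 1/(-3) = 1/3.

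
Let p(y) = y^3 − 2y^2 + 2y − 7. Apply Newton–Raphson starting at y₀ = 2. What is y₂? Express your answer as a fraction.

p'(y) = 3y^2 − 4y + 2.
p(2) = −3, p'(2) = 6, so y₁ = 2 − (−3)/6 = 5/2.
p(5/2) = 9/8, p'(5/2) = 43/4, so y₂ = (5/2) − (9/8)/(43/4) = 103/43.

103/43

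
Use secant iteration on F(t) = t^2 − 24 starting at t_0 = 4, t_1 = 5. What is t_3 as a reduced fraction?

436/89

F(4) = −8, F(5) = 1. t_2 = 5 − 1·(5 − 4)/(1 − (−8)) = 44/9.
F(5) = 1, F(44/9) = −8/81. t_3 = (44/9) − (−8/81)·((44/9) − 5)/((−8/81) − 1) = 436/89.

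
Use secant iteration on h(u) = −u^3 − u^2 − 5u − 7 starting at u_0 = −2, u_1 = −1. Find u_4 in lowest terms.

h(−2) = 7, h(−1) = −2. u_2 = (−1) − (−2)·((−1) − (−2))/((−2) − 7) = −11/9.
h(−1) = −2, h(−11/9) = −406/729. u_3 = (−11/9) − (−406/729)·((−11/9) − (−1))/((−406/729) − (−2)) = −344/263.
h(−11/9) = −406/729, h(−344/263) = 1215767/18191447. u_4 = (−344/263) − (1215767/18191447)·((−344/263) − (−11/9))/((1215767/18191447) − (−406/729)) = −52924471/40748875.

−52924471/40748875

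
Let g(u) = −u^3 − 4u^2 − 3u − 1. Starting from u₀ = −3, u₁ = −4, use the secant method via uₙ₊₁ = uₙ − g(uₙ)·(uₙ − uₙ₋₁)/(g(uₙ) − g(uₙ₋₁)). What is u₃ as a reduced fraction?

−5620/1801

g(−3) = −1, g(−4) = 11. u₂ = (−4) − 11·((−4) − (−3))/(11 − (−1)) = −37/12.
g(−4) = 11, g(−37/12) = −803/1728. u₃ = (−37/12) − (−803/1728)·((−37/12) − (−4))/((−803/1728) − 11) = −5620/1801.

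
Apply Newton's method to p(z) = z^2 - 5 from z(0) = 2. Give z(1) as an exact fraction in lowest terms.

9/4

p'(z) = 2z.
p(2) = -1, p'(2) = 4, so z(1) = 2 - (-1)/4 = 9/4.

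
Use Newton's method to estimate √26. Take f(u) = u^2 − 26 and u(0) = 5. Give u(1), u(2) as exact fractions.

u(1) = 51/10, u(2) = 5201/1020

f'(u) = 2u.
f(5) = −1, f'(5) = 10, so u(1) = 5 − (−1)/10 = 51/10.
f(51/10) = 1/100, f'(51/10) = 51/5, so u(2) = (51/10) − (1/100)/(51/5) = 5201/1020.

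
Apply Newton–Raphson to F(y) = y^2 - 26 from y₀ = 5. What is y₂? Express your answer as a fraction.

F'(y) = 2y.
F(5) = -1, F'(5) = 10, so y₁ = 5 - (-1)/10 = 51/10.
F(51/10) = 1/100, F'(51/10) = 51/5, so y₂ = (51/10) - (1/100)/(51/5) = 5201/1020.

5201/1020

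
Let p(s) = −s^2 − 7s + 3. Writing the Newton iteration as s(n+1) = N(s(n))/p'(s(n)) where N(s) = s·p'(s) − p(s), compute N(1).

p'(s) = −2s − 7.
N(s) = s·p'(s) − p(s) = s·(−2s − 7) − (−s^2 − 7s + 3) = −s^2 − 3.
N(1) = −4.

−4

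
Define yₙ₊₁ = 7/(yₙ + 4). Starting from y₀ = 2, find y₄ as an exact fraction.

y₁ = 7/(2 + 4) = 7/6.
y₂ = 7/(7/6 + 4) = 42/31.
y₃ = 7/(42/31 + 4) = 217/166.
y₄ = 7/(217/166 + 4) = 1162/881.

1162/881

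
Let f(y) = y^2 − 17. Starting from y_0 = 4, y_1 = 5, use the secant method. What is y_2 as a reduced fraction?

f(4) = −1, f(5) = 8. y_2 = 5 − 8·(5 − 4)/(8 − (−1)) = 37/9.

37/9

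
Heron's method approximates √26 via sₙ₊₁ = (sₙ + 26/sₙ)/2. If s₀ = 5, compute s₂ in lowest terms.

5201/1020

s₁ = (5 + 26/5)/2 = 51/10.
s₂ = (51/10 + 26/(51/10))/2 = 5201/1020.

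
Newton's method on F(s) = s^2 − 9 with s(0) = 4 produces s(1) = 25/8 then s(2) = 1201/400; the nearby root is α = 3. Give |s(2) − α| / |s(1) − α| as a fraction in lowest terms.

1/50

s(1) − α = 25/8 − 3 = 1/8, so |s(1) − α| = 1/8.
s(2) − α = 1201/400 − 3 = 1/400, so |s(2) − α| = 1/400.
Ratio = (1/400) / (1/8) = 1/50.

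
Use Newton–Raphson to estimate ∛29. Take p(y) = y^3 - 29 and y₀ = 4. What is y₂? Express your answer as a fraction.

p'(y) = 3y^2.
p(4) = 35, p'(4) = 48, so y₁ = 4 - 35/48 = 157/48.
p(157/48) = 662725/110592, p'(157/48) = 24649/768, so y₂ = (157/48) - (662725/110592)/(24649/768) = 5473477/1774728.

5473477/1774728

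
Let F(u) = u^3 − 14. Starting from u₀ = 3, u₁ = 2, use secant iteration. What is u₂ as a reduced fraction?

44/19

F(3) = 13, F(2) = −6. u₂ = 2 − (−6)·(2 − 3)/((−6) − 13) = 44/19.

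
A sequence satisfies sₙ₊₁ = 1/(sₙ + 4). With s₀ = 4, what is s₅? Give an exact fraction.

593/2512

s₁ = 1/(4 + 4) = 1/8.
s₂ = 1/(1/8 + 4) = 8/33.
s₃ = 1/(8/33 + 4) = 33/140.
s₄ = 1/(33/140 + 4) = 140/593.
s₅ = 1/(140/593 + 4) = 593/2512.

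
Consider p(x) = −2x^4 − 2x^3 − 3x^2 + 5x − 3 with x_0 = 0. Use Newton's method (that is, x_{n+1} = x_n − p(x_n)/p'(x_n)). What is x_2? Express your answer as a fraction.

p'(x) = −8x^3 − 6x^2 − 6x + 5.
p(0) = −3, p'(0) = 5, so x_1 = 0 − (−3)/5 = 3/5.
p(3/5) = −1107/625, p'(3/5) = −311/125, so x_2 = (3/5) − (−1107/625)/(−311/125) = −174/1555.

−174/1555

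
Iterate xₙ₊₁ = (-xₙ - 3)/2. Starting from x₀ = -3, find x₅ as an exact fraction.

-15/16

x₁ = (-(-3) - 3)/2 = 0.
x₂ = (-0 - 3)/2 = -3/2.
x₃ = (-(-3/2) - 3)/2 = -3/4.
x₄ = (-(-3/4) - 3)/2 = -9/8.
x₅ = (-(-9/8) - 3)/2 = -15/16.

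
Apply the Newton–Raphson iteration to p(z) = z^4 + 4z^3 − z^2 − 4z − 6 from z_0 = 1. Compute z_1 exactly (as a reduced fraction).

8/5

p'(z) = 4z^3 + 12z^2 − 2z − 4.
p(1) = −6, p'(1) = 10, so z_1 = 1 − (−6)/10 = 8/5.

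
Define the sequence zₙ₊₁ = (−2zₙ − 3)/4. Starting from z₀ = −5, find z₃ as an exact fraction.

z₁ = (−2·(−5) − 3)/4 = 7/4.
z₂ = (−2·(7/4) − 3)/4 = −13/8.
z₃ = (−2·(−13/8) − 3)/4 = 1/16.

1/16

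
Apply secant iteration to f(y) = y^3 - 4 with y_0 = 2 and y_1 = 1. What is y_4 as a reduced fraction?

744241/471409

f(2) = 4, f(1) = -3. y_2 = 1 - (-3)·(1 - 2)/((-3) - 4) = 10/7.
f(1) = -3, f(10/7) = -372/343. y_3 = (10/7) - (-372/343)·((10/7) - 1)/((-372/343) - (-3)) = 122/73.
f(10/7) = -372/343, f(122/73) = 259780/389017. y_4 = (122/73) - (259780/389017)·((122/73) - (10/7))/((259780/389017) - (-372/343)) = 744241/471409.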